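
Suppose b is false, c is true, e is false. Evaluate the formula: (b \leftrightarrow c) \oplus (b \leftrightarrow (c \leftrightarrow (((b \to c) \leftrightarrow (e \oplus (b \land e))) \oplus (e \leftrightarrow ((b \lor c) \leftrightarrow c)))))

b \leftrightarrow c = \text{False} \leftrightarrow \text{True} = \text{False}
b \to c = \text{False} \to \text{True} = \text{True}
b \land e = \text{False} \land \text{False} = \text{False}
e \oplus (b \land e) = \text{False} \oplus \text{False} = \text{False}
(b \to c) \leftrightarrow (e \oplus (b \land e)) = \text{True} \leftrightarrow \text{False} = \text{False}
b \lor c = \text{False} \lor \text{True} = \text{True}
(b \lor c) \leftrightarrow c = \text{True} \leftrightarrow \text{True} = \text{True}
e \leftrightarrow ((b \lor c) \leftrightarrow c) = \text{False} \leftrightarrow \text{True} = \text{False}
((b \to c) \leftrightarrow (e \oplus (b \land e))) \oplus (e \leftrightarrow ((b \lor c) \leftrightarrow c)) = \text{False} \oplus \text{False} = \text{False}
c \leftrightarrow (((b \to c) \leftrightarrow (e \oplus (b \land e))) \oplus (e \leftrightarrow ((b \lor c) \leftrightarrow c))) = \text{True} \leftrightarrow \text{False} = \text{False}
b \leftrightarrow (c \leftrightarrow (((b \to c) \leftrightarrow (e \oplus (b \land e))) \oplus (e \leftrightarrow ((b \lor c) \leftrightarrow c)))) = \text{False} \leftrightarrow \text{False} = \text{True}
(b \leftrightarrow c) \oplus (b \leftrightarrow (c \leftrightarrow (((b \to c) \leftrightarrow (e \oplus (b \land e))) \oplus (e \leftrightarrow ((b \lor c) \leftrightarrow c))))) = \text{False} \oplus \text{True} = \text{True}

\text{True}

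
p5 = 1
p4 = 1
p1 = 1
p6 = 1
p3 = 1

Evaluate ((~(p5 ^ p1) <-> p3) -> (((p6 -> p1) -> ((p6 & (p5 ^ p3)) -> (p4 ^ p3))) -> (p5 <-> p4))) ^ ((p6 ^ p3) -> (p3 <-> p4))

0

Substituting p5=1, p4=1, p1=1, p6=1, p3=1:
p5 ^ p1 = 1 ^ 1 = 0
~(p5 ^ p1) = ~0 = 1
~(p5 ^ p1) <-> p3 = 1 <-> 1 = 1
p6 -> p1 = 1 -> 1 = 1
p5 ^ p3 = 1 ^ 1 = 0
p6 & (p5 ^ p3) = 1 & 0 = 0
p4 ^ p3 = 1 ^ 1 = 0
(p6 & (p5 ^ p3)) -> (p4 ^ p3) = 0 -> 0 = 1
(p6 -> p1) -> ((p6 & (p5 ^ p3)) -> (p4 ^ p3)) = 1 -> 1 = 1
p5 <-> p4 = 1 <-> 1 = 1
((p6 -> p1) -> ((p6 & (p5 ^ p3)) -> (p4 ^ p3))) -> (p5 <-> p4) = 1 -> 1 = 1
(~(p5 ^ p1) <-> p3) -> (((p6 -> p1) -> ((p6 & (p5 ^ p3)) -> (p4 ^ p3))) -> (p5 <-> p4)) = 1 -> 1 = 1
p6 ^ p3 = 1 ^ 1 = 0
p3 <-> p4 = 1 <-> 1 = 1
(p6 ^ p3) -> (p3 <-> p4) = 0 -> 1 = 1
((~(p5 ^ p1) <-> p3) -> (((p6 -> p1) -> ((p6 & (p5 ^ p3)) -> (p4 ^ p3))) -> (p5 <-> p4))) ^ ((p6 ^ p3) -> (p3 <-> p4)) = 1 ^ 1 = 0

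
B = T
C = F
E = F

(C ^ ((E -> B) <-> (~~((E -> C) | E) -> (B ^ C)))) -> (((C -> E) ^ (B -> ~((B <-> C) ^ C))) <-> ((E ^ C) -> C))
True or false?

F

E -> B = F -> T = T
E -> C = F -> F = T
(E -> C) | E = T | F = T
~((E -> C) | E) = ~T = F
~~((E -> C) | E) = ~F = T
B ^ C = T ^ F = T
~~((E -> C) | E) -> (B ^ C) = T -> T = T
(E -> B) <-> (~~((E -> C) | E) -> (B ^ C)) = T <-> T = T
C ^ ((E -> B) <-> (~~((E -> C) | E) -> (B ^ C))) = F ^ T = T
C -> E = F -> F = T
B <-> C = T <-> F = F
(B <-> C) ^ C = F ^ F = F
~((B <-> C) ^ C) = ~F = T
B -> ~((B <-> C) ^ C) = T -> T = T
(C -> E) ^ (B -> ~((B <-> C) ^ C)) = T ^ T = F
E ^ C = F ^ F = F
(E ^ C) -> C = F -> F = T
((C -> E) ^ (B -> ~((B <-> C) ^ C))) <-> ((E ^ C) -> C) = F <-> T = F
(C ^ ((E -> B) <-> (~~((E -> C) | E) -> (B ^ C)))) -> (((C -> E) ^ (B -> ~((B <-> C) ^ C))) <-> ((E ^ C) -> C)) = T -> F = F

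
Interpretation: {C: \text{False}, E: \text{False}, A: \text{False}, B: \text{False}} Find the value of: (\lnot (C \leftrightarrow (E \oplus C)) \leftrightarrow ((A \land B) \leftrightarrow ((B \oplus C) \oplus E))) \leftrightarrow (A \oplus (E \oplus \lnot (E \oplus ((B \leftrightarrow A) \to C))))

Substituting C=\text{False}, E=\text{False}, A=\text{False}, B=\text{False}:
E \oplus C = \text{False} \oplus \text{False} = \text{False}
C \leftrightarrow (E \oplus C) = \text{False} \leftrightarrow \text{False} = \text{True}
\lnot (C \leftrightarrow (E \oplus C)) = \lnot \text{True} = \text{False}
A \land B = \text{False} \land \text{False} = \text{False}
B \oplus C = \text{False} \oplus \text{False} = \text{False}
(B \oplus C) \oplus E = \text{False} \oplus \text{False} = \text{False}
(A \land B) \leftrightarrow ((B \oplus C) \oplus E) = \text{False} \leftrightarrow \text{False} = \text{True}
\lnot (C \leftrightarrow (E \oplus C)) \leftrightarrow ((A \land B) \leftrightarrow ((B \oplus C) \oplus E)) = \text{False} \leftrightarrow \text{True} = \text{False}
B \leftrightarrow A = \text{False} \leftrightarrow \text{False} = \text{True}
(B \leftrightarrow A) \to C = \text{True} \to \text{False} = \text{False}
E \oplus ((B \leftrightarrow A) \to C) = \text{False} \oplus \text{False} = \text{False}
\lnot (E \oplus ((B \leftrightarrow A) \to C)) = \lnot \text{False} = \text{True}
E \oplus \lnot (E \oplus ((B \leftrightarrow A) \to C)) = \text{False} \oplus \text{True} = \text{True}
A \oplus (E \oplus \lnot (E \oplus ((B \leftrightarrow A) \to C))) = \text{False} \oplus \text{True} = \text{True}
(\lnot (C \leftrightarrow (E \oplus C)) \leftrightarrow ((A \land B) \leftrightarrow ((B \oplus C) \oplus E))) \leftrightarrow (A \oplus (E \oplus \lnot (E \oplus ((B \leftrightarrow A) \to C)))) = \text{False} \leftrightarrow \text{True} = \text{False}

\text{False}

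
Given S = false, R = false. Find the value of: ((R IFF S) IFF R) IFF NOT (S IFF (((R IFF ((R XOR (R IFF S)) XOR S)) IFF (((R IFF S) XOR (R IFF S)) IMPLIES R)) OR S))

Substituting S=false, R=false:
R IFF S = false IFF false = true
(R IFF S) IFF R = true IFF false = false
R IFF S = false IFF false = true
R XOR (R IFF S) = false XOR true = true
(R XOR (R IFF S)) XOR S = true XOR false = true
R IFF ((R XOR (R IFF S)) XOR S) = false IFF true = false
R IFF S = false IFF false = true
R IFF S = false IFF false = true
(R IFF S) XOR (R IFF S) = true XOR true = false
((R IFF S) XOR (R IFF S)) IMPLIES R = false IMPLIES false = true
(R IFF ((R XOR (R IFF S)) XOR S)) IFF (((R IFF S) XOR (R IFF S)) IMPLIES R) = false IFF true = false
((R IFF ((R XOR (R IFF S)) XOR S)) IFF (((R IFF S) XOR (R IFF S)) IMPLIES R)) OR S = false OR false = false
S IFF (((R IFF ((R XOR (R IFF S)) XOR S)) IFF (((R IFF S) XOR (R IFF S)) IMPLIES R)) OR S) = false IFF false = true
NOT (S IFF (((R IFF ((R XOR (R IFF S)) XOR S)) IFF (((R IFF S) XOR (R IFF S)) IMPLIES R)) OR S)) = NOT true = false
((R IFF S) IFF R) IFF NOT (S IFF (((R IFF ((R XOR (R IFF S)) XOR S)) IFF (((R IFF S) XOR (R IFF S)) IMPLIES R)) OR S)) = false IFF false = true

true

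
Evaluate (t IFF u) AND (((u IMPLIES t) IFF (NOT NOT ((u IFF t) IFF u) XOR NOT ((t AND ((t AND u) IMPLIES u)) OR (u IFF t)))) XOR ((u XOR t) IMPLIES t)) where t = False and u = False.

True

t IFF u = False IFF False = True
u IMPLIES t = False IMPLIES False = True
u IFF t = False IFF False = True
(u IFF t) IFF u = True IFF False = False
NOT ((u IFF t) IFF u) = NOT False = True
NOT NOT ((u IFF t) IFF u) = NOT True = False
t AND u = False AND False = False
(t AND u) IMPLIES u = False IMPLIES False = True
t AND ((t AND u) IMPLIES u) = False AND True = False
u IFF t = False IFF False = True
(t AND ((t AND u) IMPLIES u)) OR (u IFF t) = False OR True = True
NOT ((t AND ((t AND u) IMPLIES u)) OR (u IFF t)) = NOT True = False
NOT NOT ((u IFF t) IFF u) XOR NOT ((t AND ((t AND u) IMPLIES u)) OR (u IFF t)) = False XOR False = False
(u IMPLIES t) IFF (NOT NOT ((u IFF t) IFF u) XOR NOT ((t AND ((t AND u) IMPLIES u)) OR (u IFF t))) = True IFF False = False
u XOR t = False XOR False = False
(u XOR t) IMPLIES t = False IMPLIES False = True
((u IMPLIES t) IFF (NOT NOT ((u IFF t) IFF u) XOR NOT ((t AND ((t AND u) IMPLIES u)) OR (u IFF t)))) XOR ((u XOR t) IMPLIES t) = False XOR True = True
(t IFF u) AND (((u IMPLIES t) IFF (NOT NOT ((u IFF t) IFF u) XOR NOT ((t AND ((t AND u) IMPLIES u)) OR (u IFF t)))) XOR ((u XOR t) IMPLIES t)) = True AND True = True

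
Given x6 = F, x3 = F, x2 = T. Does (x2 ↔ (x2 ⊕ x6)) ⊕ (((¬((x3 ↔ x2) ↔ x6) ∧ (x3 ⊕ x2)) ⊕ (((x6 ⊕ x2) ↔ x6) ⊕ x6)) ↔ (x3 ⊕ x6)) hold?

F

x2 ⊕ x6 = T ⊕ F = T
x2 ↔ (x2 ⊕ x6) = T ↔ T = T
x3 ↔ x2 = F ↔ T = F
(x3 ↔ x2) ↔ x6 = F ↔ F = T
¬((x3 ↔ x2) ↔ x6) = ¬T = F
x3 ⊕ x2 = F ⊕ T = T
¬((x3 ↔ x2) ↔ x6) ∧ (x3 ⊕ x2) = F ∧ T = F
x6 ⊕ x2 = F ⊕ T = T
(x6 ⊕ x2) ↔ x6 = T ↔ F = F
((x6 ⊕ x2) ↔ x6) ⊕ x6 = F ⊕ F = F
(¬((x3 ↔ x2) ↔ x6) ∧ (x3 ⊕ x2)) ⊕ (((x6 ⊕ x2) ↔ x6) ⊕ x6) = F ⊕ F = F
x3 ⊕ x6 = F ⊕ F = F
((¬((x3 ↔ x2) ↔ x6) ∧ (x3 ⊕ x2)) ⊕ (((x6 ⊕ x2) ↔ x6) ⊕ x6)) ↔ (x3 ⊕ x6) = F ↔ F = T
(x2 ↔ (x2 ⊕ x6)) ⊕ (((¬((x3 ↔ x2) ↔ x6) ∧ (x3 ⊕ x2)) ⊕ (((x6 ⊕ x2) ↔ x6) ⊕ x6)) ↔ (x3 ⊕ x6)) = T ⊕ T = F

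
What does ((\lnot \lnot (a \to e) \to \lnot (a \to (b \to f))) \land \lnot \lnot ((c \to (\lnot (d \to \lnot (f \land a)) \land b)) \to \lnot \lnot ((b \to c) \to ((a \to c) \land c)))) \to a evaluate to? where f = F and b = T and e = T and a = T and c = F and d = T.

T

a \to e = T \to T = T
\lnot (a \to e) = \lnot T = F
\lnot \lnot (a \to e) = \lnot F = T
b \to f = T \to F = F
a \to (b \to f) = T \to F = F
\lnot (a \to (b \to f)) = \lnot F = T
\lnot \lnot (a \to e) \to \lnot (a \to (b \to f)) = T \to T = T
f \land a = F \land T = F
\lnot (f \land a) = \lnot F = T
d \to \lnot (f \land a) = T \to T = T
\lnot (d \to \lnot (f \land a)) = \lnot T = F
\lnot (d \to \lnot (f \land a)) \land b = F \land T = F
c \to (\lnot (d \to \lnot (f \land a)) \land b) = F \to F = T
b \to c = T \to F = F
a \to c = T \to F = F
(a \to c) \land c = F \land F = F
(b \to c) \to ((a \to c) \land c) = F \to F = T
\lnot ((b \to c) \to ((a \to c) \land c)) = \lnot T = F
\lnot \lnot ((b \to c) \to ((a \to c) \land c)) = \lnot F = T
(c \to (\lnot (d \to \lnot (f \land a)) \land b)) \to \lnot \lnot ((b \to c) \to ((a \to c) \land c)) = T \to T = T
\lnot ((c \to (\lnot (d \to \lnot (f \land a)) \land b)) \to \lnot \lnot ((b \to c) \to ((a \to c) \land c))) = \lnot T = F
\lnot \lnot ((c \to (\lnot (d \to \lnot (f \land a)) \land b)) \to \lnot \lnot ((b \to c) \to ((a \to c) \land c))) = \lnot F = T
(\lnot \lnot (a \to e) \to \lnot (a \to (b \to f))) \land \lnot \lnot ((c \to (\lnot (d \to \lnot (f \land a)) \land b)) \to \lnot \lnot ((b \to c) \to ((a \to c) \land c))) = T \land T = T
((\lnot \lnot (a \to e) \to \lnot (a \to (b \to f))) \land \lnot \lnot ((c \to (\lnot (d \to \lnot (f \land a)) \land b)) \to \lnot \lnot ((b \to c) \to ((a \to c) \land c)))) \to a = T \to T = T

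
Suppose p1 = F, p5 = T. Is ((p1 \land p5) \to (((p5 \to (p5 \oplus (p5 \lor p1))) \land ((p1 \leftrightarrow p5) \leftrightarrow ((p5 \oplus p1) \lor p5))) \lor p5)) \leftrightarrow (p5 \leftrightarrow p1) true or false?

F

Substituting p1=F, p5=T:
p1 \land p5 = F \land T = F
p5 \lor p1 = T \lor F = T
p5 \oplus (p5 \lor p1) = T \oplus T = F
p5 \to (p5 \oplus (p5 \lor p1)) = T \to F = F
p1 \leftrightarrow p5 = F \leftrightarrow T = F
p5 \oplus p1 = T \oplus F = T
(p5 \oplus p1) \lor p5 = T \lor T = T
(p1 \leftrightarrow p5) \leftrightarrow ((p5 \oplus p1) \lor p5) = F \leftrightarrow T = F
(p5 \to (p5 \oplus (p5 \lor p1))) \land ((p1 \leftrightarrow p5) \leftrightarrow ((p5 \oplus p1) \lor p5)) = F \land F = F
((p5 \to (p5 \oplus (p5 \lor p1))) \land ((p1 \leftrightarrow p5) \leftrightarrow ((p5 \oplus p1) \lor p5))) \lor p5 = F \lor T = T
(p1 \land p5) \to (((p5 \to (p5 \oplus (p5 \lor p1))) \land ((p1 \leftrightarrow p5) \leftrightarrow ((p5 \oplus p1) \lor p5))) \lor p5) = F \to T = T
p5 \leftrightarrow p1 = T \leftrightarrow F = F
((p1 \land p5) \to (((p5 \to (p5 \oplus (p5 \lor p1))) \land ((p1 \leftrightarrow p5) \leftrightarrow ((p5 \oplus p1) \lor p5))) \lor p5)) \leftrightarrow (p5 \leftrightarrow p1) = T \leftrightarrow F = F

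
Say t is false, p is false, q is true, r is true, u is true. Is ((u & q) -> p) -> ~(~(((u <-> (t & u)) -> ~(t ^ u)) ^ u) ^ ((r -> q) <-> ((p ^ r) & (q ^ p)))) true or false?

1

u & q = 1 & 1 = 1
(u & q) -> p = 1 -> 0 = 0
t & u = 0 & 1 = 0
u <-> (t & u) = 1 <-> 0 = 0
t ^ u = 0 ^ 1 = 1
~(t ^ u) = ~1 = 0
(u <-> (t & u)) -> ~(t ^ u) = 0 -> 0 = 1
((u <-> (t & u)) -> ~(t ^ u)) ^ u = 1 ^ 1 = 0
~(((u <-> (t & u)) -> ~(t ^ u)) ^ u) = ~0 = 1
r -> q = 1 -> 1 = 1
p ^ r = 0 ^ 1 = 1
q ^ p = 1 ^ 0 = 1
(p ^ r) & (q ^ p) = 1 & 1 = 1
(r -> q) <-> ((p ^ r) & (q ^ p)) = 1 <-> 1 = 1
~(((u <-> (t & u)) -> ~(t ^ u)) ^ u) ^ ((r -> q) <-> ((p ^ r) & (q ^ p))) = 1 ^ 1 = 0
~(~(((u <-> (t & u)) -> ~(t ^ u)) ^ u) ^ ((r -> q) <-> ((p ^ r) & (q ^ p)))) = ~0 = 1
((u & q) -> p) -> ~(~(((u <-> (t & u)) -> ~(t ^ u)) ^ u) ^ ((r -> q) <-> ((p ^ r) & (q ^ p)))) = 0 -> 1 = 1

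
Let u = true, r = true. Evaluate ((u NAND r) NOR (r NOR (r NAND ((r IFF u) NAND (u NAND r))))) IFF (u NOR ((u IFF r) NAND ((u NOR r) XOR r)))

u NAND r = true NAND true = false
r IFF u = true IFF true = true
u NAND r = true NAND true = false
(r IFF u) NAND (u NAND r) = true NAND false = true
r NAND ((r IFF u) NAND (u NAND r)) = true NAND true = false
r NOR (r NAND ((r IFF u) NAND (u NAND r))) = true NOR false = false
(u NAND r) NOR (r NOR (r NAND ((r IFF u) NAND (u NAND r)))) = false NOR false = true
u IFF r = true IFF true = true
u NOR r = true NOR true = false
(u NOR r) XOR r = false XOR true = true
(u IFF r) NAND ((u NOR r) XOR r) = true NAND true = false
u NOR ((u IFF r) NAND ((u NOR r) XOR r)) = true NOR false = false
((u NAND r) NOR (r NOR (r NAND ((r IFF u) NAND (u NAND r))))) IFF (u NOR ((u IFF r) NAND ((u NOR r) XOR r))) = true IFF false = false

false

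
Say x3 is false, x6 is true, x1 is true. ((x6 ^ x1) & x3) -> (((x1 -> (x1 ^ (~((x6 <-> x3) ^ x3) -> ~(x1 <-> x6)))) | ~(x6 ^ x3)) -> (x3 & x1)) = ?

True

x6 ^ x1 = True ^ True = False
(x6 ^ x1) & x3 = False & False = False
x6 <-> x3 = True <-> False = False
(x6 <-> x3) ^ x3 = False ^ False = False
~((x6 <-> x3) ^ x3) = ~False = True
x1 <-> x6 = True <-> True = True
~(x1 <-> x6) = ~True = False
~((x6 <-> x3) ^ x3) -> ~(x1 <-> x6) = True -> False = False
x1 ^ (~((x6 <-> x3) ^ x3) -> ~(x1 <-> x6)) = True ^ False = True
x1 -> (x1 ^ (~((x6 <-> x3) ^ x3) -> ~(x1 <-> x6))) = True -> True = True
x6 ^ x3 = True ^ False = True
~(x6 ^ x3) = ~True = False
(x1 -> (x1 ^ (~((x6 <-> x3) ^ x3) -> ~(x1 <-> x6)))) | ~(x6 ^ x3) = True | False = True
x3 & x1 = False & True = False
((x1 -> (x1 ^ (~((x6 <-> x3) ^ x3) -> ~(x1 <-> x6)))) | ~(x6 ^ x3)) -> (x3 & x1) = True -> False = False
((x6 ^ x1) & x3) -> (((x1 -> (x1 ^ (~((x6 <-> x3) ^ x3) -> ~(x1 <-> x6)))) | ~(x6 ^ x3)) -> (x3 & x1)) = False -> False = True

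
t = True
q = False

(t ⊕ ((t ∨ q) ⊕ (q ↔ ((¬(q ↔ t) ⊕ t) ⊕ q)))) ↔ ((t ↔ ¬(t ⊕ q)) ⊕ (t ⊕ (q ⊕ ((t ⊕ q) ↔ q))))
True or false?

True

t ∨ q = True ∨ False = True
q ↔ t = False ↔ True = False
¬(q ↔ t) = ¬False = True
¬(q ↔ t) ⊕ t = True ⊕ True = False
(¬(q ↔ t) ⊕ t) ⊕ q = False ⊕ False = False
q ↔ ((¬(q ↔ t) ⊕ t) ⊕ q) = False ↔ False = True
(t ∨ q) ⊕ (q ↔ ((¬(q ↔ t) ⊕ t) ⊕ q)) = True ⊕ True = False
t ⊕ ((t ∨ q) ⊕ (q ↔ ((¬(q ↔ t) ⊕ t) ⊕ q))) = True ⊕ False = True
t ⊕ q = True ⊕ False = True
¬(t ⊕ q) = ¬True = False
t ↔ ¬(t ⊕ q) = True ↔ False = False
t ⊕ q = True ⊕ False = True
(t ⊕ q) ↔ q = True ↔ False = False
q ⊕ ((t ⊕ q) ↔ q) = False ⊕ False = False
t ⊕ (q ⊕ ((t ⊕ q) ↔ q)) = True ⊕ False = True
(t ↔ ¬(t ⊕ q)) ⊕ (t ⊕ (q ⊕ ((t ⊕ q) ↔ q))) = False ⊕ True = True
(t ⊕ ((t ∨ q) ⊕ (q ↔ ((¬(q ↔ t) ⊕ t) ⊕ q)))) ↔ ((t ↔ ¬(t ⊕ q)) ⊕ (t ⊕ (q ⊕ ((t ⊕ q) ↔ q)))) = True ↔ True = True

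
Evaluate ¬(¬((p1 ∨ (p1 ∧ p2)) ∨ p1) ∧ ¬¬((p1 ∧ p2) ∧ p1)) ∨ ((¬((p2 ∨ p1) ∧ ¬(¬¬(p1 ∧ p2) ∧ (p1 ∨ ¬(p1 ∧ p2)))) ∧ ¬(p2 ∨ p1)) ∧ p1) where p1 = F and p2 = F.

T

Substituting p1=F, p2=F:
p1 ∧ p2 = F ∧ F = F
p1 ∨ (p1 ∧ p2) = F ∨ F = F
(p1 ∨ (p1 ∧ p2)) ∨ p1 = F ∨ F = F
¬((p1 ∨ (p1 ∧ p2)) ∨ p1) = ¬F = T
p1 ∧ p2 = F ∧ F = F
(p1 ∧ p2) ∧ p1 = F ∧ F = F
¬((p1 ∧ p2) ∧ p1) = ¬F = T
¬¬((p1 ∧ p2) ∧ p1) = ¬T = F
¬((p1 ∨ (p1 ∧ p2)) ∨ p1) ∧ ¬¬((p1 ∧ p2) ∧ p1) = T ∧ F = F
¬(¬((p1 ∨ (p1 ∧ p2)) ∨ p1) ∧ ¬¬((p1 ∧ p2) ∧ p1)) = ¬F = T
p2 ∨ p1 = F ∨ F = F
p1 ∧ p2 = F ∧ F = F
¬(p1 ∧ p2) = ¬F = T
¬¬(p1 ∧ p2) = ¬T = F
p1 ∧ p2 = F ∧ F = F
¬(p1 ∧ p2) = ¬F = T
p1 ∨ ¬(p1 ∧ p2) = F ∨ T = T
¬¬(p1 ∧ p2) ∧ (p1 ∨ ¬(p1 ∧ p2)) = F ∧ T = F
¬(¬¬(p1 ∧ p2) ∧ (p1 ∨ ¬(p1 ∧ p2))) = ¬F = T
(p2 ∨ p1) ∧ ¬(¬¬(p1 ∧ p2) ∧ (p1 ∨ ¬(p1 ∧ p2))) = F ∧ T = F
¬((p2 ∨ p1) ∧ ¬(¬¬(p1 ∧ p2) ∧ (p1 ∨ ¬(p1 ∧ p2)))) = ¬F = T
p2 ∨ p1 = F ∨ F = F
¬(p2 ∨ p1) = ¬F = T
¬((p2 ∨ p1) ∧ ¬(¬¬(p1 ∧ p2) ∧ (p1 ∨ ¬(p1 ∧ p2)))) ∧ ¬(p2 ∨ p1) = T ∧ T = T
(¬((p2 ∨ p1) ∧ ¬(¬¬(p1 ∧ p2) ∧ (p1 ∨ ¬(p1 ∧ p2)))) ∧ ¬(p2 ∨ p1)) ∧ p1 = T ∧ F = F
¬(¬((p1 ∨ (p1 ∧ p2)) ∨ p1) ∧ ¬¬((p1 ∧ p2) ∧ p1)) ∨ ((¬((p2 ∨ p1) ∧ ¬(¬¬(p1 ∧ p2) ∧ (p1 ∨ ¬(p1 ∧ p2)))) ∧ ¬(p2 ∨ p1)) ∧ p1) = T ∨ F = T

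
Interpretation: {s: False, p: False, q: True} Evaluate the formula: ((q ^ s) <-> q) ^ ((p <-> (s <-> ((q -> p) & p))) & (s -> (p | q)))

True

q ^ s = True ^ False = True
(q ^ s) <-> q = True <-> True = True
q -> p = True -> False = False
(q -> p) & p = False & False = False
s <-> ((q -> p) & p) = False <-> False = True
p <-> (s <-> ((q -> p) & p)) = False <-> True = False
p | q = False | True = True
s -> (p | q) = False -> True = True
(p <-> (s <-> ((q -> p) & p))) & (s -> (p | q)) = False & True = False
((q ^ s) <-> q) ^ ((p <-> (s <-> ((q -> p) & p))) & (s -> (p | q))) = True ^ False = True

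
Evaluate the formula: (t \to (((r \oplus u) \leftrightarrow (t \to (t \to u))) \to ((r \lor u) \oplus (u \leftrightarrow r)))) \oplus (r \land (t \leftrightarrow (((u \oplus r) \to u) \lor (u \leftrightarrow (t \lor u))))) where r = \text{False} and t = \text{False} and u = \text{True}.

\text{True}

r \oplus u = \text{False} \oplus \text{True} = \text{True}
t \to u = \text{False} \to \text{True} = \text{True}
t \to (t \to u) = \text{False} \to \text{True} = \text{True}
(r \oplus u) \leftrightarrow (t \to (t \to u)) = \text{True} \leftrightarrow \text{True} = \text{True}
r \lor u = \text{False} \lor \text{True} = \text{True}
u \leftrightarrow r = \text{True} \leftrightarrow \text{False} = \text{False}
(r \lor u) \oplus (u \leftrightarrow r) = \text{True} \oplus \text{False} = \text{True}
((r \oplus u) \leftrightarrow (t \to (t \to u))) \to ((r \lor u) \oplus (u \leftrightarrow r)) = \text{True} \to \text{True} = \text{True}
t \to (((r \oplus u) \leftrightarrow (t \to (t \to u))) \to ((r \lor u) \oplus (u \leftrightarrow r))) = \text{False} \to \text{True} = \text{True}
u \oplus r = \text{True} \oplus \text{False} = \text{True}
(u \oplus r) \to u = \text{True} \to \text{True} = \text{True}
t \lor u = \text{False} \lor \text{True} = \text{True}
u \leftrightarrow (t \lor u) = \text{True} \leftrightarrow \text{True} = \text{True}
((u \oplus r) \to u) \lor (u \leftrightarrow (t \lor u)) = \text{True} \lor \text{True} = \text{True}
t \leftrightarrow (((u \oplus r) \to u) \lor (u \leftrightarrow (t \lor u))) = \text{False} \leftrightarrow \text{True} = \text{False}
r \land (t \leftrightarrow (((u \oplus r) \to u) \lor (u \leftrightarrow (t \lor u)))) = \text{False} \land \text{False} = \text{False}
(t \to (((r \oplus u) \leftrightarrow (t \to (t \to u))) \to ((r \lor u) \oplus (u \leftrightarrow r)))) \oplus (r \land (t \leftrightarrow (((u \oplus r) \to u) \lor (u \leftrightarrow (t \lor u))))) = \text{True} \oplus \text{False} = \text{True}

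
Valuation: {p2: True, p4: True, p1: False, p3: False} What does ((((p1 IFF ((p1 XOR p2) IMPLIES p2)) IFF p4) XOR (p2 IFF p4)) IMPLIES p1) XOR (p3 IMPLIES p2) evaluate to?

Substituting p2=True, p4=True, p1=False, p3=False:
p1 XOR p2 = False XOR True = True
(p1 XOR p2) IMPLIES p2 = True IMPLIES True = True
p1 IFF ((p1 XOR p2) IMPLIES p2) = False IFF True = False
(p1 IFF ((p1 XOR p2) IMPLIES p2)) IFF p4 = False IFF True = False
p2 IFF p4 = True IFF True = True
((p1 IFF ((p1 XOR p2) IMPLIES p2)) IFF p4) XOR (p2 IFF p4) = False XOR True = True
(((p1 IFF ((p1 XOR p2) IMPLIES p2)) IFF p4) XOR (p2 IFF p4)) IMPLIES p1 = True IMPLIES False = False
p3 IMPLIES p2 = False IMPLIES True = True
((((p1 IFF ((p1 XOR p2) IMPLIES p2)) IFF p4) XOR (p2 IFF p4)) IMPLIES p1) XOR (p3 IMPLIES p2) = False XOR True = True

True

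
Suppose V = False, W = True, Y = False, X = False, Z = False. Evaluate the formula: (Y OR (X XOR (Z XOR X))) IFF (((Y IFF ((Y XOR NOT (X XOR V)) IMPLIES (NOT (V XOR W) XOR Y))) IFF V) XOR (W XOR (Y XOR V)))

Z XOR X = False XOR False = False
X XOR (Z XOR X) = False XOR False = False
Y OR (X XOR (Z XOR X)) = False OR False = False
X XOR V = False XOR False = False
NOT (X XOR V) = NOT False = True
Y XOR NOT (X XOR V) = False XOR True = True
V XOR W = False XOR True = True
NOT (V XOR W) = NOT True = False
NOT (V XOR W) XOR Y = False XOR False = False
(Y XOR NOT (X XOR V)) IMPLIES (NOT (V XOR W) XOR Y) = True IMPLIES False = False
Y IFF ((Y XOR NOT (X XOR V)) IMPLIES (NOT (V XOR W) XOR Y)) = False IFF False = True
(Y IFF ((Y XOR NOT (X XOR V)) IMPLIES (NOT (V XOR W) XOR Y))) IFF V = True IFF False = False
Y XOR V = False XOR False = False
W XOR (Y XOR V) = True XOR False = True
((Y IFF ((Y XOR NOT (X XOR V)) IMPLIES (NOT (V XOR W) XOR Y))) IFF V) XOR (W XOR (Y XOR V)) = False XOR True = True
(Y OR (X XOR (Z XOR X))) IFF (((Y IFF ((Y XOR NOT (X XOR V)) IMPLIES (NOT (V XOR W) XOR Y))) IFF V) XOR (W XOR (Y XOR V))) = False IFF True = False

False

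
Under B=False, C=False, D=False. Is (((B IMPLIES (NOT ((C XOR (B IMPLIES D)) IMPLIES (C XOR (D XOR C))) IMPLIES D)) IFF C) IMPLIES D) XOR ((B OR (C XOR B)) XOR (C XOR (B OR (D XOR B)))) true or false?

True

B IMPLIES D = False IMPLIES False = True
C XOR (B IMPLIES D) = False XOR True = True
D XOR C = False XOR False = False
C XOR (D XOR C) = False XOR False = False
(C XOR (B IMPLIES D)) IMPLIES (C XOR (D XOR C)) = True IMPLIES False = False
NOT ((C XOR (B IMPLIES D)) IMPLIES (C XOR (D XOR C))) = NOT False = True
NOT ((C XOR (B IMPLIES D)) IMPLIES (C XOR (D XOR C))) IMPLIES D = True IMPLIES False = False
B IMPLIES (NOT ((C XOR (B IMPLIES D)) IMPLIES (C XOR (D XOR C))) IMPLIES D) = False IMPLIES False = True
(B IMPLIES (NOT ((C XOR (B IMPLIES D)) IMPLIES (C XOR (D XOR C))) IMPLIES D)) IFF C = True IFF False = False
((B IMPLIES (NOT ((C XOR (B IMPLIES D)) IMPLIES (C XOR (D XOR C))) IMPLIES D)) IFF C) IMPLIES D = False IMPLIES False = True
C XOR B = False XOR False = False
B OR (C XOR B) = False OR False = False
D XOR B = False XOR False = False
B OR (D XOR B) = False OR False = False
C XOR (B OR (D XOR B)) = False XOR False = False
(B OR (C XOR B)) XOR (C XOR (B OR (D XOR B))) = False XOR False = False
(((B IMPLIES (NOT ((C XOR (B IMPLIES D)) IMPLIES (C XOR (D XOR C))) IMPLIES D)) IFF C) IMPLIES D) XOR ((B OR (C XOR B)) XOR (C XOR (B OR (D XOR B)))) = True XOR False = True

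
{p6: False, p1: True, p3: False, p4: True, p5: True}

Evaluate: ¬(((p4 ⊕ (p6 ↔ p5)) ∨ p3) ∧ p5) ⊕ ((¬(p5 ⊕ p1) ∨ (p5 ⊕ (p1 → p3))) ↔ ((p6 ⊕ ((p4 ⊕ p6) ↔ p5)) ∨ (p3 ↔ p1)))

p6 ↔ p5 = False ↔ True = False
p4 ⊕ (p6 ↔ p5) = True ⊕ False = True
(p4 ⊕ (p6 ↔ p5)) ∨ p3 = True ∨ False = True
((p4 ⊕ (p6 ↔ p5)) ∨ p3) ∧ p5 = True ∧ True = True
¬(((p4 ⊕ (p6 ↔ p5)) ∨ p3) ∧ p5) = ¬True = False
p5 ⊕ p1 = True ⊕ True = False
¬(p5 ⊕ p1) = ¬False = True
p1 → p3 = True → False = False
p5 ⊕ (p1 → p3) = True ⊕ False = True
¬(p5 ⊕ p1) ∨ (p5 ⊕ (p1 → p3)) = True ∨ True = True
p4 ⊕ p6 = True ⊕ False = True
(p4 ⊕ p6) ↔ p5 = True ↔ True = True
p6 ⊕ ((p4 ⊕ p6) ↔ p5) = False ⊕ True = True
p3 ↔ p1 = False ↔ True = False
(p6 ⊕ ((p4 ⊕ p6) ↔ p5)) ∨ (p3 ↔ p1) = True ∨ False = True
(¬(p5 ⊕ p1) ∨ (p5 ⊕ (p1 → p3))) ↔ ((p6 ⊕ ((p4 ⊕ p6) ↔ p5)) ∨ (p3 ↔ p1)) = True ↔ True = True
¬(((p4 ⊕ (p6 ↔ p5)) ∨ p3) ∧ p5) ⊕ ((¬(p5 ⊕ p1) ∨ (p5 ⊕ (p1 → p3))) ↔ ((p6 ⊕ ((p4 ⊕ p6) ↔ p5)) ∨ (p3 ↔ p1))) = False ⊕ True = True

True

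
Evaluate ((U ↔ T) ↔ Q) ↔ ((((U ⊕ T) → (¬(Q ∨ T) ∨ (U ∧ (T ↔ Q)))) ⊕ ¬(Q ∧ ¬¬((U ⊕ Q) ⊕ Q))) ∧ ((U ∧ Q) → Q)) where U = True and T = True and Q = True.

U ↔ T = True ↔ True = True
(U ↔ T) ↔ Q = True ↔ True = True
U ⊕ T = True ⊕ True = False
Q ∨ T = True ∨ True = True
¬(Q ∨ T) = ¬True = False
T ↔ Q = True ↔ True = True
U ∧ (T ↔ Q) = True ∧ True = True
¬(Q ∨ T) ∨ (U ∧ (T ↔ Q)) = False ∨ True = True
(U ⊕ T) → (¬(Q ∨ T) ∨ (U ∧ (T ↔ Q))) = False → True = True
U ⊕ Q = True ⊕ True = False
(U ⊕ Q) ⊕ Q = False ⊕ True = True
¬((U ⊕ Q) ⊕ Q) = ¬True = False
¬¬((U ⊕ Q) ⊕ Q) = ¬False = True
Q ∧ ¬¬((U ⊕ Q) ⊕ Q) = True ∧ True = True
¬(Q ∧ ¬¬((U ⊕ Q) ⊕ Q)) = ¬True = False
((U ⊕ T) → (¬(Q ∨ T) ∨ (U ∧ (T ↔ Q)))) ⊕ ¬(Q ∧ ¬¬((U ⊕ Q) ⊕ Q)) = True ⊕ False = True
U ∧ Q = True ∧ True = True
(U ∧ Q) → Q = True → True = True
(((U ⊕ T) → (¬(Q ∨ T) ∨ (U ∧ (T ↔ Q)))) ⊕ ¬(Q ∧ ¬¬((U ⊕ Q) ⊕ Q))) ∧ ((U ∧ Q) → Q) = True ∧ True = True
((U ↔ T) ↔ Q) ↔ ((((U ⊕ T) → (¬(Q ∨ T) ∨ (U ∧ (T ↔ Q)))) ⊕ ¬(Q ∧ ¬¬((U ⊕ Q) ⊕ Q))) ∧ ((U ∧ Q) → Q)) = True ↔ True = True

True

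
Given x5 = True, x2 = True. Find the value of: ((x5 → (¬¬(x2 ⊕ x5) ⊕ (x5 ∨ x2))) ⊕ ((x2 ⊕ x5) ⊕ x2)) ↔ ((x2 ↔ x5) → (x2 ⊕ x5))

True

x2 ⊕ x5 = True ⊕ True = False
¬(x2 ⊕ x5) = ¬False = True
¬¬(x2 ⊕ x5) = ¬True = False
x5 ∨ x2 = True ∨ True = True
¬¬(x2 ⊕ x5) ⊕ (x5 ∨ x2) = False ⊕ True = True
x5 → (¬¬(x2 ⊕ x5) ⊕ (x5 ∨ x2)) = True → True = True
x2 ⊕ x5 = True ⊕ True = False
(x2 ⊕ x5) ⊕ x2 = False ⊕ True = True
(x5 → (¬¬(x2 ⊕ x5) ⊕ (x5 ∨ x2))) ⊕ ((x2 ⊕ x5) ⊕ x2) = True ⊕ True = False
x2 ↔ x5 = True ↔ True = True
x2 ⊕ x5 = True ⊕ True = False
(x2 ↔ x5) → (x2 ⊕ x5) = True → False = False
((x5 → (¬¬(x2 ⊕ x5) ⊕ (x5 ∨ x2))) ⊕ ((x2 ⊕ x5) ⊕ x2)) ↔ ((x2 ↔ x5) → (x2 ⊕ x5)) = False ↔ False = True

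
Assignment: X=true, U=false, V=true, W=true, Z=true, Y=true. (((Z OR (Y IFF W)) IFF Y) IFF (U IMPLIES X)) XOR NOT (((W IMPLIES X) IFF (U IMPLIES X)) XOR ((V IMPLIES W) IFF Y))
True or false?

false

Substituting X=true, U=false, V=true, W=true, Z=true, Y=true:
Y IFF W = true IFF true = true
Z OR (Y IFF W) = true OR true = true
(Z OR (Y IFF W)) IFF Y = true IFF true = true
U IMPLIES X = false IMPLIES true = true
((Z OR (Y IFF W)) IFF Y) IFF (U IMPLIES X) = true IFF true = true
W IMPLIES X = true IMPLIES true = true
U IMPLIES X = false IMPLIES true = true
(W IMPLIES X) IFF (U IMPLIES X) = true IFF true = true
V IMPLIES W = true IMPLIES true = true
(V IMPLIES W) IFF Y = true IFF true = true
((W IMPLIES X) IFF (U IMPLIES X)) XOR ((V IMPLIES W) IFF Y) = true XOR true = false
NOT (((W IMPLIES X) IFF (U IMPLIES X)) XOR ((V IMPLIES W) IFF Y)) = NOT false = true
(((Z OR (Y IFF W)) IFF Y) IFF (U IMPLIES X)) XOR NOT (((W IMPLIES X) IFF (U IMPLIES X)) XOR ((V IMPLIES W) IFF Y)) = true XOR true = false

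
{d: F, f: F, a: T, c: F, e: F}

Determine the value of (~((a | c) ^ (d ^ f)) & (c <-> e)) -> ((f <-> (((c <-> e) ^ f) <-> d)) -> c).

a | c = T | F = T
d ^ f = F ^ F = F
(a | c) ^ (d ^ f) = T ^ F = T
~((a | c) ^ (d ^ f)) = ~T = F
c <-> e = F <-> F = T
~((a | c) ^ (d ^ f)) & (c <-> e) = F & T = F
c <-> e = F <-> F = T
(c <-> e) ^ f = T ^ F = T
((c <-> e) ^ f) <-> d = T <-> F = F
f <-> (((c <-> e) ^ f) <-> d) = F <-> F = T
(f <-> (((c <-> e) ^ f) <-> d)) -> c = T -> F = F
(~((a | c) ^ (d ^ f)) & (c <-> e)) -> ((f <-> (((c <-> e) ^ f) <-> d)) -> c) = F -> F = T

T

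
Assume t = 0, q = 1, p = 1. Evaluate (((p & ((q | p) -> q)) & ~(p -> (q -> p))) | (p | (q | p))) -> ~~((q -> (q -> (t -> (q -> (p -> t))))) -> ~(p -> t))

1

q | p = 1 | 1 = 1
(q | p) -> q = 1 -> 1 = 1
p & ((q | p) -> q) = 1 & 1 = 1
q -> p = 1 -> 1 = 1
p -> (q -> p) = 1 -> 1 = 1
~(p -> (q -> p)) = ~1 = 0
(p & ((q | p) -> q)) & ~(p -> (q -> p)) = 1 & 0 = 0
q | p = 1 | 1 = 1
p | (q | p) = 1 | 1 = 1
((p & ((q | p) -> q)) & ~(p -> (q -> p))) | (p | (q | p)) = 0 | 1 = 1
p -> t = 1 -> 0 = 0
q -> (p -> t) = 1 -> 0 = 0
t -> (q -> (p -> t)) = 0 -> 0 = 1
q -> (t -> (q -> (p -> t))) = 1 -> 1 = 1
q -> (q -> (t -> (q -> (p -> t)))) = 1 -> 1 = 1
p -> t = 1 -> 0 = 0
~(p -> t) = ~0 = 1
(q -> (q -> (t -> (q -> (p -> t))))) -> ~(p -> t) = 1 -> 1 = 1
~((q -> (q -> (t -> (q -> (p -> t))))) -> ~(p -> t)) = ~1 = 0
~~((q -> (q -> (t -> (q -> (p -> t))))) -> ~(p -> t)) = ~0 = 1
(((p & ((q | p) -> q)) & ~(p -> (q -> p))) | (p | (q | p))) -> ~~((q -> (q -> (t -> (q -> (p -> t))))) -> ~(p -> t)) = 1 -> 1 = 1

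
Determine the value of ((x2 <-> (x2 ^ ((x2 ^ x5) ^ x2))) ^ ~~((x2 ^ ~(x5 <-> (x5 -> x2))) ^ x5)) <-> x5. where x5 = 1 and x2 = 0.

0

x2 ^ x5 = 0 ^ 1 = 1
(x2 ^ x5) ^ x2 = 1 ^ 0 = 1
x2 ^ ((x2 ^ x5) ^ x2) = 0 ^ 1 = 1
x2 <-> (x2 ^ ((x2 ^ x5) ^ x2)) = 0 <-> 1 = 0
x5 -> x2 = 1 -> 0 = 0
x5 <-> (x5 -> x2) = 1 <-> 0 = 0
~(x5 <-> (x5 -> x2)) = ~0 = 1
x2 ^ ~(x5 <-> (x5 -> x2)) = 0 ^ 1 = 1
(x2 ^ ~(x5 <-> (x5 -> x2))) ^ x5 = 1 ^ 1 = 0
~((x2 ^ ~(x5 <-> (x5 -> x2))) ^ x5) = ~0 = 1
~~((x2 ^ ~(x5 <-> (x5 -> x2))) ^ x5) = ~1 = 0
(x2 <-> (x2 ^ ((x2 ^ x5) ^ x2))) ^ ~~((x2 ^ ~(x5 <-> (x5 -> x2))) ^ x5) = 0 ^ 0 = 0
((x2 <-> (x2 ^ ((x2 ^ x5) ^ x2))) ^ ~~((x2 ^ ~(x5 <-> (x5 -> x2))) ^ x5)) <-> x5 = 0 <-> 1 = 0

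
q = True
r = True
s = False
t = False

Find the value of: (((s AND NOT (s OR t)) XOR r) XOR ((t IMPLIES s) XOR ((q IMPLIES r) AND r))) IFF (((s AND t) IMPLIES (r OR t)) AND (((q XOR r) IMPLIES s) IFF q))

True

s OR t = False OR False = False
NOT (s OR t) = NOT False = True
s AND NOT (s OR t) = False AND True = False
(s AND NOT (s OR t)) XOR r = False XOR True = True
t IMPLIES s = False IMPLIES False = True
q IMPLIES r = True IMPLIES True = True
(q IMPLIES r) AND r = True AND True = True
(t IMPLIES s) XOR ((q IMPLIES r) AND r) = True XOR True = False
((s AND NOT (s OR t)) XOR r) XOR ((t IMPLIES s) XOR ((q IMPLIES r) AND r)) = True XOR False = True
s AND t = False AND False = False
r OR t = True OR False = True
(s AND t) IMPLIES (r OR t) = False IMPLIES True = True
q XOR r = True XOR True = False
(q XOR r) IMPLIES s = False IMPLIES False = True
((q XOR r) IMPLIES s) IFF q = True IFF True = True
((s AND t) IMPLIES (r OR t)) AND (((q XOR r) IMPLIES s) IFF q) = True AND True = True
(((s AND NOT (s OR t)) XOR r) XOR ((t IMPLIES s) XOR ((q IMPLIES r) AND r))) IFF (((s AND t) IMPLIES (r OR t)) AND (((q XOR r) IMPLIES s) IFF q)) = True IFF True = True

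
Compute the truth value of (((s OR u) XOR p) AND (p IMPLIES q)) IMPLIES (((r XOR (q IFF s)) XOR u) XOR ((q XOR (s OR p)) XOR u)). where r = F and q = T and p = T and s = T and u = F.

T

Substituting r=F, q=T, p=T, s=T, u=F:
s OR u = T OR F = T
(s OR u) XOR p = T XOR T = F
p IMPLIES q = T IMPLIES T = T
((s OR u) XOR p) AND (p IMPLIES q) = F AND T = F
q IFF s = T IFF T = T
r XOR (q IFF s) = F XOR T = T
(r XOR (q IFF s)) XOR u = T XOR F = T
s OR p = T OR T = T
q XOR (s OR p) = T XOR T = F
(q XOR (s OR p)) XOR u = F XOR F = F
((r XOR (q IFF s)) XOR u) XOR ((q XOR (s OR p)) XOR u) = T XOR F = T
(((s OR u) XOR p) AND (p IMPLIES q)) IMPLIES (((r XOR (q IFF s)) XOR u) XOR ((q XOR (s OR p)) XOR u)) = F IMPLIES T = T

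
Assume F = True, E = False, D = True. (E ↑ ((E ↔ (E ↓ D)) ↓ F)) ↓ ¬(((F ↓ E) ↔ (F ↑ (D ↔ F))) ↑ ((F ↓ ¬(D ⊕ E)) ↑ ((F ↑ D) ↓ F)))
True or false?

False

E ↓ D = False ↓ True = False
E ↔ (E ↓ D) = False ↔ False = True
(E ↔ (E ↓ D)) ↓ F = True ↓ True = False
E ↑ ((E ↔ (E ↓ D)) ↓ F) = False ↑ False = True
F ↓ E = True ↓ False = False
D ↔ F = True ↔ True = True
F ↑ (D ↔ F) = True ↑ True = False
(F ↓ E) ↔ (F ↑ (D ↔ F)) = False ↔ False = True
D ⊕ E = True ⊕ False = True
¬(D ⊕ E) = ¬True = False
F ↓ ¬(D ⊕ E) = True ↓ False = False
F ↑ D = True ↑ True = False
(F ↑ D) ↓ F = False ↓ True = False
(F ↓ ¬(D ⊕ E)) ↑ ((F ↑ D) ↓ F) = False ↑ False = True
((F ↓ E) ↔ (F ↑ (D ↔ F))) ↑ ((F ↓ ¬(D ⊕ E)) ↑ ((F ↑ D) ↓ F)) = True ↑ True = False
¬(((F ↓ E) ↔ (F ↑ (D ↔ F))) ↑ ((F ↓ ¬(D ⊕ E)) ↑ ((F ↑ D) ↓ F))) = ¬False = True
(E ↑ ((E ↔ (E ↓ D)) ↓ F)) ↓ ¬(((F ↓ E) ↔ (F ↑ (D ↔ F))) ↑ ((F ↓ ¬(D ⊕ E)) ↑ ((F ↑ D) ↓ F))) = True ↓ True = False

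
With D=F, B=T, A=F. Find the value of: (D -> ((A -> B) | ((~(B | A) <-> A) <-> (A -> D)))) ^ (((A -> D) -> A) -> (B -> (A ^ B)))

A -> B = F -> T = T
B | A = T | F = T
~(B | A) = ~T = F
~(B | A) <-> A = F <-> F = T
A -> D = F -> F = T
(~(B | A) <-> A) <-> (A -> D) = T <-> T = T
(A -> B) | ((~(B | A) <-> A) <-> (A -> D)) = T | T = T
D -> ((A -> B) | ((~(B | A) <-> A) <-> (A -> D))) = F -> T = T
A -> D = F -> F = T
(A -> D) -> A = T -> F = F
A ^ B = F ^ T = T
B -> (A ^ B) = T -> T = T
((A -> D) -> A) -> (B -> (A ^ B)) = F -> T = T
(D -> ((A -> B) | ((~(B | A) <-> A) <-> (A -> D)))) ^ (((A -> D) -> A) -> (B -> (A ^ B))) = T ^ T = F

F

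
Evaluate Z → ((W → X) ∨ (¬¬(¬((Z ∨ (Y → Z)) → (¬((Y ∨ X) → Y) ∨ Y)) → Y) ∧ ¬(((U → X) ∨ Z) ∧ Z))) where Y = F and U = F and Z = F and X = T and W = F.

W → X = F → T = T
Y → Z = F → F = T
Z ∨ (Y → Z) = F ∨ T = T
Y ∨ X = F ∨ T = T
(Y ∨ X) → Y = T → F = F
¬((Y ∨ X) → Y) = ¬F = T
¬((Y ∨ X) → Y) ∨ Y = T ∨ F = T
(Z ∨ (Y → Z)) → (¬((Y ∨ X) → Y) ∨ Y) = T → T = T
¬((Z ∨ (Y → Z)) → (¬((Y ∨ X) → Y) ∨ Y)) = ¬T = F
¬((Z ∨ (Y → Z)) → (¬((Y ∨ X) → Y) ∨ Y)) → Y = F → F = T
¬(¬((Z ∨ (Y → Z)) → (¬((Y ∨ X) → Y) ∨ Y)) → Y) = ¬T = F
¬¬(¬((Z ∨ (Y → Z)) → (¬((Y ∨ X) → Y) ∨ Y)) → Y) = ¬F = T
U → X = F → T = T
(U → X) ∨ Z = T ∨ F = T
((U → X) ∨ Z) ∧ Z = T ∧ F = F
¬(((U → X) ∨ Z) ∧ Z) = ¬F = T
¬¬(¬((Z ∨ (Y → Z)) → (¬((Y ∨ X) → Y) ∨ Y)) → Y) ∧ ¬(((U → X) ∨ Z) ∧ Z) = T ∧ T = T
(W → X) ∨ (¬¬(¬((Z ∨ (Y → Z)) → (¬((Y ∨ X) → Y) ∨ Y)) → Y) ∧ ¬(((U → X) ∨ Z) ∧ Z)) = T ∨ T = T
Z → ((W → X) ∨ (¬¬(¬((Z ∨ (Y → Z)) → (¬((Y ∨ X) → Y) ∨ Y)) → Y) ∧ ¬(((U → X) ∨ Z) ∧ Z))) = F → T = T

T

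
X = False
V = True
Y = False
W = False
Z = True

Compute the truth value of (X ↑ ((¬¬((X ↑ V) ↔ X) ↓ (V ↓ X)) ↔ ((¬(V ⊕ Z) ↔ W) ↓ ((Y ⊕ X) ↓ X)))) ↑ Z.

False

X ↑ V = False ↑ True = True
(X ↑ V) ↔ X = True ↔ False = False
¬((X ↑ V) ↔ X) = ¬False = True
¬¬((X ↑ V) ↔ X) = ¬True = False
V ↓ X = True ↓ False = False
¬¬((X ↑ V) ↔ X) ↓ (V ↓ X) = False ↓ False = True
V ⊕ Z = True ⊕ True = False
¬(V ⊕ Z) = ¬False = True
¬(V ⊕ Z) ↔ W = True ↔ False = False
Y ⊕ X = False ⊕ False = False
(Y ⊕ X) ↓ X = False ↓ False = True
(¬(V ⊕ Z) ↔ W) ↓ ((Y ⊕ X) ↓ X) = False ↓ True = False
(¬¬((X ↑ V) ↔ X) ↓ (V ↓ X)) ↔ ((¬(V ⊕ Z) ↔ W) ↓ ((Y ⊕ X) ↓ X)) = True ↔ False = False
X ↑ ((¬¬((X ↑ V) ↔ X) ↓ (V ↓ X)) ↔ ((¬(V ⊕ Z) ↔ W) ↓ ((Y ⊕ X) ↓ X))) = False ↑ False = True
(X ↑ ((¬¬((X ↑ V) ↔ X) ↓ (V ↓ X)) ↔ ((¬(V ⊕ Z) ↔ W) ↓ ((Y ⊕ X) ↓ X)))) ↑ Z = True ↑ True = False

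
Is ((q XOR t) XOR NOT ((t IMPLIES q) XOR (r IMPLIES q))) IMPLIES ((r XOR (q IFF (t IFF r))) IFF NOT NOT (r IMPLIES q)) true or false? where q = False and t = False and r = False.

q XOR t = False XOR False = False
t IMPLIES q = False IMPLIES False = True
r IMPLIES q = False IMPLIES False = True
(t IMPLIES q) XOR (r IMPLIES q) = True XOR True = False
NOT ((t IMPLIES q) XOR (r IMPLIES q)) = NOT False = True
(q XOR t) XOR NOT ((t IMPLIES q) XOR (r IMPLIES q)) = False XOR True = True
t IFF r = False IFF False = True
q IFF (t IFF r) = False IFF True = False
r XOR (q IFF (t IFF r)) = False XOR False = False
r IMPLIES q = False IMPLIES False = True
NOT (r IMPLIES q) = NOT True = False
NOT NOT (r IMPLIES q) = NOT False = True
(r XOR (q IFF (t IFF r))) IFF NOT NOT (r IMPLIES q) = False IFF True = False
((q XOR t) XOR NOT ((t IMPLIES q) XOR (r IMPLIES q))) IMPLIES ((r XOR (q IFF (t IFF r))) IFF NOT NOT (r IMPLIES q)) = True IMPLIES False = False

False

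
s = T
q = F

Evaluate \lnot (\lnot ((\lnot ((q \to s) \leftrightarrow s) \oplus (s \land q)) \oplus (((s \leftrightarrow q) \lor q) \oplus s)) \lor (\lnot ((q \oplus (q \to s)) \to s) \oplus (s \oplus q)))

F

Substituting s=T, q=F:
q \to s = F \to T = T
(q \to s) \leftrightarrow s = T \leftrightarrow T = T
\lnot ((q \to s) \leftrightarrow s) = \lnot T = F
s \land q = T \land F = F
\lnot ((q \to s) \leftrightarrow s) \oplus (s \land q) = F \oplus F = F
s \leftrightarrow q = T \leftrightarrow F = F
(s \leftrightarrow q) \lor q = F \lor F = F
((s \leftrightarrow q) \lor q) \oplus s = F \oplus T = T
(\lnot ((q \to s) \leftrightarrow s) \oplus (s \land q)) \oplus (((s \leftrightarrow q) \lor q) \oplus s) = F \oplus T = T
\lnot ((\lnot ((q \to s) \leftrightarrow s) \oplus (s \land q)) \oplus (((s \leftrightarrow q) \lor q) \oplus s)) = \lnot T = F
q \to s = F \to T = T
q \oplus (q \to s) = F \oplus T = T
(q \oplus (q \to s)) \to s = T \to T = T
\lnot ((q \oplus (q \to s)) \to s) = \lnot T = F
s \oplus q = T \oplus F = T
\lnot ((q \oplus (q \to s)) \to s) \oplus (s \oplus q) = F \oplus T = T
\lnot ((\lnot ((q \to s) \leftrightarrow s) \oplus (s \land q)) \oplus (((s \leftrightarrow q) \lor q) \oplus s)) \lor (\lnot ((q \oplus (q \to s)) \to s) \oplus (s \oplus q)) = F \lor T = T
\lnot (\lnot ((\lnot ((q \to s) \leftrightarrow s) \oplus (s \land q)) \oplus (((s \leftrightarrow q) \lor q) \oplus s)) \lor (\lnot ((q \oplus (q \to s)) \to s) \oplus (s \oplus q))) = \lnot T = F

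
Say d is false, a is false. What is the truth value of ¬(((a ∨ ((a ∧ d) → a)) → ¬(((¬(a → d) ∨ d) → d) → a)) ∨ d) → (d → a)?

T

a ∧ d = F ∧ F = F
(a ∧ d) → a = F → F = T
a ∨ ((a ∧ d) → a) = F ∨ T = T
a → d = F → F = T
¬(a → d) = ¬T = F
¬(a → d) ∨ d = F ∨ F = F
(¬(a → d) ∨ d) → d = F → F = T
((¬(a → d) ∨ d) → d) → a = T → F = F
¬(((¬(a → d) ∨ d) → d) → a) = ¬F = T
(a ∨ ((a ∧ d) → a)) → ¬(((¬(a → d) ∨ d) → d) → a) = T → T = T
((a ∨ ((a ∧ d) → a)) → ¬(((¬(a → d) ∨ d) → d) → a)) ∨ d = T ∨ F = T
¬(((a ∨ ((a ∧ d) → a)) → ¬(((¬(a → d) ∨ d) → d) → a)) ∨ d) = ¬T = F
d → a = F → F = T
¬(((a ∨ ((a ∧ d) → a)) → ¬(((¬(a → d) ∨ d) → d) → a)) ∨ d) → (d → a) = F → T = T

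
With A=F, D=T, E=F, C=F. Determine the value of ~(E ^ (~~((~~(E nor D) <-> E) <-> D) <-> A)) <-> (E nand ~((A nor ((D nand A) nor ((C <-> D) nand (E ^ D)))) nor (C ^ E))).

Substituting A=F, D=T, E=F, C=F:
E nor D = F nor T = F
~(E nor D) = ~F = T
~~(E nor D) = ~T = F
~~(E nor D) <-> E = F <-> F = T
(~~(E nor D) <-> E) <-> D = T <-> T = T
~((~~(E nor D) <-> E) <-> D) = ~T = F
~~((~~(E nor D) <-> E) <-> D) = ~F = T
~~((~~(E nor D) <-> E) <-> D) <-> A = T <-> F = F
E ^ (~~((~~(E nor D) <-> E) <-> D) <-> A) = F ^ F = F
~(E ^ (~~((~~(E nor D) <-> E) <-> D) <-> A)) = ~F = T
D nand A = T nand F = T
C <-> D = F <-> T = F
E ^ D = F ^ T = T
(C <-> D) nand (E ^ D) = F nand T = T
(D nand A) nor ((C <-> D) nand (E ^ D)) = T nor T = F
A nor ((D nand A) nor ((C <-> D) nand (E ^ D))) = F nor F = T
C ^ E = F ^ F = F
(A nor ((D nand A) nor ((C <-> D) nand (E ^ D)))) nor (C ^ E) = T nor F = F
~((A nor ((D nand A) nor ((C <-> D) nand (E ^ D)))) nor (C ^ E)) = ~F = T
E nand ~((A nor ((D nand A) nor ((C <-> D) nand (E ^ D)))) nor (C ^ E)) = F nand T = T
~(E ^ (~~((~~(E nor D) <-> E) <-> D) <-> A)) <-> (E nand ~((A nor ((D nand A) nor ((C <-> D) nand (E ^ D)))) nor (C ^ E))) = T <-> T = T

T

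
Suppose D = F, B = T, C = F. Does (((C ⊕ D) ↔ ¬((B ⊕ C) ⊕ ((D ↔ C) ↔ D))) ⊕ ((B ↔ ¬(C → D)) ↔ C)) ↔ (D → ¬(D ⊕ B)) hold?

Substituting D=F, B=T, C=F:
C ⊕ D = F ⊕ F = F
B ⊕ C = T ⊕ F = T
D ↔ C = F ↔ F = T
(D ↔ C) ↔ D = T ↔ F = F
(B ⊕ C) ⊕ ((D ↔ C) ↔ D) = T ⊕ F = T
¬((B ⊕ C) ⊕ ((D ↔ C) ↔ D)) = ¬T = F
(C ⊕ D) ↔ ¬((B ⊕ C) ⊕ ((D ↔ C) ↔ D)) = F ↔ F = T
C → D = F → F = T
¬(C → D) = ¬T = F
B ↔ ¬(C → D) = T ↔ F = F
(B ↔ ¬(C → D)) ↔ C = F ↔ F = T
((C ⊕ D) ↔ ¬((B ⊕ C) ⊕ ((D ↔ C) ↔ D))) ⊕ ((B ↔ ¬(C → D)) ↔ C) = T ⊕ T = F
D ⊕ B = F ⊕ T = T
¬(D ⊕ B) = ¬T = F
D → ¬(D ⊕ B) = F → F = T
(((C ⊕ D) ↔ ¬((B ⊕ C) ⊕ ((D ↔ C) ↔ D))) ⊕ ((B ↔ ¬(C → D)) ↔ C)) ↔ (D → ¬(D ⊕ B)) = F ↔ T = F

F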